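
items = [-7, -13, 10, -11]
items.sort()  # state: [-13, -11, -7, 10]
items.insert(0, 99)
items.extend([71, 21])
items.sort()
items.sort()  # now [-13, -11, -7, 10, 21, 71, 99]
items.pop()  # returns 99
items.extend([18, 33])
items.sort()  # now [-13, -11, -7, 10, 18, 21, 33, 71]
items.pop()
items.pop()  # 33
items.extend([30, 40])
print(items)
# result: [-13, -11, -7, 10, 18, 21, 30, 40]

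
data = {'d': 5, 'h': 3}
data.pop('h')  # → 3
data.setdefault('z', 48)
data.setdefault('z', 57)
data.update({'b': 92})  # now {'d': 5, 'z': 48, 'b': 92}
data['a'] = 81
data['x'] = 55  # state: {'d': 5, 'z': 48, 'b': 92, 'a': 81, 'x': 55}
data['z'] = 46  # {'d': 5, 'z': 46, 'b': 92, 'a': 81, 'x': 55}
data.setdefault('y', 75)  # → 75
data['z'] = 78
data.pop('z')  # 78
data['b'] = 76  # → {'d': 5, 'b': 76, 'a': 81, 'x': 55, 'y': 75}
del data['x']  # {'d': 5, 'b': 76, 'a': 81, 'y': 75}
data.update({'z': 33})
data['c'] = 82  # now {'d': 5, 'b': 76, 'a': 81, 'y': 75, 'z': 33, 'c': 82}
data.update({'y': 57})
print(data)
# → {'d': 5, 'b': 76, 'a': 81, 'y': 57, 'z': 33, 'c': 82}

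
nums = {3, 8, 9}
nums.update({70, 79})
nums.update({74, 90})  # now {3, 8, 9, 70, 74, 79, 90}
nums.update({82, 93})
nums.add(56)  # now {3, 8, 9, 56, 70, 74, 79, 82, 90, 93}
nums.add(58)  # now {3, 8, 9, 56, 58, 70, 74, 79, 82, 90, 93}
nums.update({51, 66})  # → {3, 8, 9, 51, 56, 58, 66, 70, 74, 79, 82, 90, 93}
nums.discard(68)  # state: {3, 8, 9, 51, 56, 58, 66, 70, 74, 79, 82, 90, 93}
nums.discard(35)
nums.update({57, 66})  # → {3, 8, 9, 51, 56, 57, 58, 66, 70, 74, 79, 82, 90, 93}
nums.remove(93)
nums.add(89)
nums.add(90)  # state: {3, 8, 9, 51, 56, 57, 58, 66, 70, 74, 79, 82, 89, 90}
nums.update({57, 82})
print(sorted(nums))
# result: [3, 8, 9, 51, 56, 57, 58, 66, 70, 74, 79, 82, 89, 90]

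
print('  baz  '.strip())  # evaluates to baz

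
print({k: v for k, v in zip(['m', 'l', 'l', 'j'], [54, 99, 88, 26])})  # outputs {'m': 54, 'l': 88, 'j': 26}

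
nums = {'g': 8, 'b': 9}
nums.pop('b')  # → 9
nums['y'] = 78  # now {'g': 8, 'y': 78}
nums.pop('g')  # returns 8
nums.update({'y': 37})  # {'y': 37}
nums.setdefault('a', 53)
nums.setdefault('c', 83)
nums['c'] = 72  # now {'y': 37, 'a': 53, 'c': 72}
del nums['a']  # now {'y': 37, 'c': 72}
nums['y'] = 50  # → {'y': 50, 'c': 72}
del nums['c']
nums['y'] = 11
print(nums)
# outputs {'y': 11}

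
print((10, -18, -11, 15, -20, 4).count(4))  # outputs 1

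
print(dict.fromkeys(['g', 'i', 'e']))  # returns {'g': None, 'i': None, 'e': None}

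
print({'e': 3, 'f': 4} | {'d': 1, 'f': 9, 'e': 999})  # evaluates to {'e': 999, 'f': 9, 'd': 1}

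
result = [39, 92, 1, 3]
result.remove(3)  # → [39, 92, 1]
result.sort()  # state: [1, 39, 92]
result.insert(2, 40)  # [1, 39, 40, 92]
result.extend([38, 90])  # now [1, 39, 40, 92, 38, 90]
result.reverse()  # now [90, 38, 92, 40, 39, 1]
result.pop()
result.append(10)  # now [90, 38, 92, 40, 39, 10]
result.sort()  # [10, 38, 39, 40, 90, 92]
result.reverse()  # [92, 90, 40, 39, 38, 10]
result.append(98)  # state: [92, 90, 40, 39, 38, 10, 98]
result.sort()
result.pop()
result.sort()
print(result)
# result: [10, 38, 39, 40, 90, 92]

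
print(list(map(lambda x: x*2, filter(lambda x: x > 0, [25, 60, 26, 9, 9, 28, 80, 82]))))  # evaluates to [50, 120, 52, 18, 18, 56, 160, 164]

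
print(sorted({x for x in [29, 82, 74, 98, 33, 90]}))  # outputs [29, 33, 74, 82, 90, 98]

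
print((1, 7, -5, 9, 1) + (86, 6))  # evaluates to (1, 7, -5, 9, 1, 86, 6)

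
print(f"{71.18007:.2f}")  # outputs 71.18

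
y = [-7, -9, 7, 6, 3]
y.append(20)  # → [-7, -9, 7, 6, 3, 20]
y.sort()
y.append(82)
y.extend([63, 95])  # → [-9, -7, 3, 6, 7, 20, 82, 63, 95]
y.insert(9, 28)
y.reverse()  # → [28, 95, 63, 82, 20, 7, 6, 3, -7, -9]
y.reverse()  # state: [-9, -7, 3, 6, 7, 20, 82, 63, 95, 28]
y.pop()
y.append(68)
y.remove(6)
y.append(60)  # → [-9, -7, 3, 7, 20, 82, 63, 95, 68, 60]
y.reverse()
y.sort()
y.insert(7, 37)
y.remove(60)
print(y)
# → [-9, -7, 3, 7, 20, 63, 37, 68, 82, 95]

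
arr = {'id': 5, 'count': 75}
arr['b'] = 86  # {'id': 5, 'count': 75, 'b': 86}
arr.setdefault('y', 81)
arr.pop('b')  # 86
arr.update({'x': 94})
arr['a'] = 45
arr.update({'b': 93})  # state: {'id': 5, 'count': 75, 'y': 81, 'x': 94, 'a': 45, 'b': 93}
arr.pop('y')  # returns 81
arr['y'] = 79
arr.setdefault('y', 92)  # 79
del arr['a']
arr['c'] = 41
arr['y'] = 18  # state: {'id': 5, 'count': 75, 'x': 94, 'b': 93, 'y': 18, 'c': 41}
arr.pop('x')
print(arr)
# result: {'id': 5, 'count': 75, 'b': 93, 'y': 18, 'c': 41}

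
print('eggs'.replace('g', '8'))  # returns e88s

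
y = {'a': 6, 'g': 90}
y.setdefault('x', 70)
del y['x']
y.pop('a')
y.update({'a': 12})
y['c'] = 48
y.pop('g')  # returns 90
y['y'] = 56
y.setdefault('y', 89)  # 56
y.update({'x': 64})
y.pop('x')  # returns 64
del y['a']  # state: {'c': 48, 'y': 56}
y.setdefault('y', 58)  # 56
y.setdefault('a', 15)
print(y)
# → {'c': 48, 'y': 56, 'a': 15}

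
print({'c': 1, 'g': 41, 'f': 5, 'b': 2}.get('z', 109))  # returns 109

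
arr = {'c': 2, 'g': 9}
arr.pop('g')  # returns 9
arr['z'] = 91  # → {'c': 2, 'z': 91}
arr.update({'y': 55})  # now {'c': 2, 'z': 91, 'y': 55}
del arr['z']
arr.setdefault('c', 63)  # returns 2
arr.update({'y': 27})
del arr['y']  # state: {'c': 2}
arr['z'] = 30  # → {'c': 2, 'z': 30}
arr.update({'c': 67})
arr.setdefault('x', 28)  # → 28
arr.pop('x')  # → 28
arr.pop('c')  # 67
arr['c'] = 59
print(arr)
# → {'z': 30, 'c': 59}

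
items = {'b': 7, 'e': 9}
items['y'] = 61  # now {'b': 7, 'e': 9, 'y': 61}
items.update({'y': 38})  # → {'b': 7, 'e': 9, 'y': 38}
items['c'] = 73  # {'b': 7, 'e': 9, 'y': 38, 'c': 73}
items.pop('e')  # 9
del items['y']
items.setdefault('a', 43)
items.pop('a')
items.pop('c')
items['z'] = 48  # {'b': 7, 'z': 48}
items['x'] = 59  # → {'b': 7, 'z': 48, 'x': 59}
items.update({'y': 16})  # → {'b': 7, 'z': 48, 'x': 59, 'y': 16}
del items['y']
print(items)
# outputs {'b': 7, 'z': 48, 'x': 59}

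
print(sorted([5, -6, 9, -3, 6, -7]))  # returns [-7, -6, -3, 5, 6, 9]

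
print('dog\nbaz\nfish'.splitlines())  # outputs ['dog', 'baz', 'fish']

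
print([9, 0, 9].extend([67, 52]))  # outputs None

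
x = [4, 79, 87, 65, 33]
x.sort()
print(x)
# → [4, 33, 65, 79, 87]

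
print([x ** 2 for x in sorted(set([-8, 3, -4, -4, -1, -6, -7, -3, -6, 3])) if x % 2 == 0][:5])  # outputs [64, 36, 16]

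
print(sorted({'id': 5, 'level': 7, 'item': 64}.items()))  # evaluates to [('id', 5), ('item', 64), ('level', 7)]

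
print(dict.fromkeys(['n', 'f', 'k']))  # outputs {'n': None, 'f': None, 'k': None}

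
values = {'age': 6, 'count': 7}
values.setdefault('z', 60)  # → 60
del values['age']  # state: {'count': 7, 'z': 60}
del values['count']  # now {'z': 60}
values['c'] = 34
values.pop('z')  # 60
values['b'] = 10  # {'c': 34, 'b': 10}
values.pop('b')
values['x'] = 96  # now {'c': 34, 'x': 96}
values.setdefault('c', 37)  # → 34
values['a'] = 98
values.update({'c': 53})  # {'c': 53, 'x': 96, 'a': 98}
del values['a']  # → {'c': 53, 'x': 96}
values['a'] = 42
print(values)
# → {'c': 53, 'x': 96, 'a': 42}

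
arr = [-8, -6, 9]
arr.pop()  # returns 9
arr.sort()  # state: [-8, -6]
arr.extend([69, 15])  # [-8, -6, 69, 15]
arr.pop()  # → 15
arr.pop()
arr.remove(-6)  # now [-8]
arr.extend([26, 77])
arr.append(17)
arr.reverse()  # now [17, 77, 26, -8]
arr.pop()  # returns -8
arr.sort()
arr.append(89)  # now [17, 26, 77, 89]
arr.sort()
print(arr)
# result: [17, 26, 77, 89]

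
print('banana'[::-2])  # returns aaa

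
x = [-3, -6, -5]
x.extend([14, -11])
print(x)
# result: [-3, -6, -5, 14, -11]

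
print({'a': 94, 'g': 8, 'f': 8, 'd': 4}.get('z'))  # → None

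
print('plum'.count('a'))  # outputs 0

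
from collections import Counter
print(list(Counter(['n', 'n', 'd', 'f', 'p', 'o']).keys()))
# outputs ['n', 'd', 'f', 'p', 'o']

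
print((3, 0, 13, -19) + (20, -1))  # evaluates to (3, 0, 13, -19, 20, -1)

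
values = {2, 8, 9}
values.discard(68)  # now {2, 8, 9}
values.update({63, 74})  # {2, 8, 9, 63, 74}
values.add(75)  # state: {2, 8, 9, 63, 74, 75}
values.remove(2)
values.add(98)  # {8, 9, 63, 74, 75, 98}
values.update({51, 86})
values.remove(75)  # {8, 9, 51, 63, 74, 86, 98}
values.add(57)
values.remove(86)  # {8, 9, 51, 57, 63, 74, 98}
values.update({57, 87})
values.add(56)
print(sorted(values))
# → [8, 9, 51, 56, 57, 63, 74, 87, 98]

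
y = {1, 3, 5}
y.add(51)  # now {1, 3, 5, 51}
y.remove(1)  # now {3, 5, 51}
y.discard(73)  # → {3, 5, 51}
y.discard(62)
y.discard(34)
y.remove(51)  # {3, 5}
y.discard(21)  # {3, 5}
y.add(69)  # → {3, 5, 69}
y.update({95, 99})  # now {3, 5, 69, 95, 99}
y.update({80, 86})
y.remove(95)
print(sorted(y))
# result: [3, 5, 69, 80, 86, 99]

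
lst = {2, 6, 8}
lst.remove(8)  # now {2, 6}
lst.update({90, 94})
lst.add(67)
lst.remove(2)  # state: {6, 67, 90, 94}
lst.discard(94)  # {6, 67, 90}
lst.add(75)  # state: {6, 67, 75, 90}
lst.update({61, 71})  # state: {6, 61, 67, 71, 75, 90}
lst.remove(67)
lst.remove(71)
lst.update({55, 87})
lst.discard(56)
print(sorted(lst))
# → [6, 55, 61, 75, 87, 90]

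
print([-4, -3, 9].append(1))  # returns None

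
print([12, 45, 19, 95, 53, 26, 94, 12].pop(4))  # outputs 53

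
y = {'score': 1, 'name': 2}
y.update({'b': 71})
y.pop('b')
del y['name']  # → {'score': 1}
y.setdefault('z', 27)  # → 27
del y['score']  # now {'z': 27}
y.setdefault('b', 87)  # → 87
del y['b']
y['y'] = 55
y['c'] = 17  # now {'z': 27, 'y': 55, 'c': 17}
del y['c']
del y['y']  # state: {'z': 27}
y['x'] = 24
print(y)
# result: {'z': 27, 'x': 24}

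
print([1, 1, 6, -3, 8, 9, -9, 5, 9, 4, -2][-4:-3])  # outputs [5]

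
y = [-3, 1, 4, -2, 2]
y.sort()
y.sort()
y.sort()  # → [-3, -2, 1, 2, 4]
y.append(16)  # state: [-3, -2, 1, 2, 4, 16]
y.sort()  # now [-3, -2, 1, 2, 4, 16]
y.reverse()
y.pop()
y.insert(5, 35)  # [16, 4, 2, 1, -2, 35]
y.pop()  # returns 35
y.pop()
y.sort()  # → [1, 2, 4, 16]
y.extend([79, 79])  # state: [1, 2, 4, 16, 79, 79]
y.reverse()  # [79, 79, 16, 4, 2, 1]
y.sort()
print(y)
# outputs [1, 2, 4, 16, 79, 79]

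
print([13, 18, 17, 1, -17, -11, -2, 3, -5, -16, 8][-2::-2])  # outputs [-16, 3, -11, 1, 18]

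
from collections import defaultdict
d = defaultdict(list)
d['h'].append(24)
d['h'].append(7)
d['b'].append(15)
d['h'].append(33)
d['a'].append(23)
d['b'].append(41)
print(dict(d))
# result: {'h': [24, 7, 33], 'b': [15, 41], 'a': [23]}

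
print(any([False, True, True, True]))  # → True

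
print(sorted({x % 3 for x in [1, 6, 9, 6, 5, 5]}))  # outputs [0, 1, 2]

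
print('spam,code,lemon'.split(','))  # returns ['spam', 'code', 'lemon']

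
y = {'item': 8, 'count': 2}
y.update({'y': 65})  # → {'item': 8, 'count': 2, 'y': 65}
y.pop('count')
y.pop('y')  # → 65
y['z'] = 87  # {'item': 8, 'z': 87}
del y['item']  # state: {'z': 87}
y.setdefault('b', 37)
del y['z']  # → {'b': 37}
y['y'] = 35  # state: {'b': 37, 'y': 35}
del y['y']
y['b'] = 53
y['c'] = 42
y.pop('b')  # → 53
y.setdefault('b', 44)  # 44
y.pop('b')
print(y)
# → {'c': 42}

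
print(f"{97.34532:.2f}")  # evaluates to 97.35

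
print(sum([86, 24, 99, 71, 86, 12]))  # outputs 378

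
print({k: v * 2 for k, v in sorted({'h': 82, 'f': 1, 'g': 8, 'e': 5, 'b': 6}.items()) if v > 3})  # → {'b': 12, 'e': 10, 'g': 16, 'h': 164}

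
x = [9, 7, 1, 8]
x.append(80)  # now [9, 7, 1, 8, 80]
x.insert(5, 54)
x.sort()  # [1, 7, 8, 9, 54, 80]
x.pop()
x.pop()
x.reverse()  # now [9, 8, 7, 1]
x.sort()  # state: [1, 7, 8, 9]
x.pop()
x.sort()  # [1, 7, 8]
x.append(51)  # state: [1, 7, 8, 51]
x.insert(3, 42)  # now [1, 7, 8, 42, 51]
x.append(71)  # [1, 7, 8, 42, 51, 71]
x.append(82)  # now [1, 7, 8, 42, 51, 71, 82]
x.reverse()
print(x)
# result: [82, 71, 51, 42, 8, 7, 1]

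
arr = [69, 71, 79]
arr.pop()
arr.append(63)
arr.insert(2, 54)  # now [69, 71, 54, 63]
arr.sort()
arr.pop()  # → 71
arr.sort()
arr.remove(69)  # [54, 63]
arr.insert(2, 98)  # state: [54, 63, 98]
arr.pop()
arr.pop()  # 63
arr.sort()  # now [54]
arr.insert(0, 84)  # [84, 54]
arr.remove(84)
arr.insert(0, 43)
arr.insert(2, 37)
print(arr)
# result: [43, 54, 37]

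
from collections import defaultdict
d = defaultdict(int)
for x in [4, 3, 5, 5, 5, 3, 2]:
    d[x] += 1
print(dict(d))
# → {4: 1, 3: 2, 5: 3, 2: 1}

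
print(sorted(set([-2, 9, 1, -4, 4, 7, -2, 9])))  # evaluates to [-4, -2, 1, 4, 7, 9]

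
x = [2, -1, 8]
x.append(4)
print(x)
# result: [2, -1, 8, 4]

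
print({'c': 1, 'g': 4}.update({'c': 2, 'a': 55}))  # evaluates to None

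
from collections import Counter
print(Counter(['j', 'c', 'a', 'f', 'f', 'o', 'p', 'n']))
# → Counter({'f': 2, 'j': 1, 'c': 1, 'a': 1, 'o': 1, 'p': 1, 'n': 1})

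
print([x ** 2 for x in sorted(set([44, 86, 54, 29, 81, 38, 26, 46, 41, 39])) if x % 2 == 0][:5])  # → [676, 1444, 1936, 2116, 2916]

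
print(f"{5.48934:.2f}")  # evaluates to 5.49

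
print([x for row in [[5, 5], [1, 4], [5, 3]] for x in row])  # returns [5, 5, 1, 4, 5, 3]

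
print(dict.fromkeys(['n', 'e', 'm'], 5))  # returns {'n': 5, 'e': 5, 'm': 5}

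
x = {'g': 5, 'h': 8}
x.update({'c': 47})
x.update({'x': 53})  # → {'g': 5, 'h': 8, 'c': 47, 'x': 53}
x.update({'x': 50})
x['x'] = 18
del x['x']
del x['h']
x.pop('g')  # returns 5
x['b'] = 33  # {'c': 47, 'b': 33}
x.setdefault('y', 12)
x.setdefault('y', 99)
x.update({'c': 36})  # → {'c': 36, 'b': 33, 'y': 12}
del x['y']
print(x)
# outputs {'c': 36, 'b': 33}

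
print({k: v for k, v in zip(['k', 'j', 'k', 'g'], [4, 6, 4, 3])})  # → {'k': 4, 'j': 6, 'g': 3}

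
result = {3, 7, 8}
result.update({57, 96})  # {3, 7, 8, 57, 96}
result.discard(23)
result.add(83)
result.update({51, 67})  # {3, 7, 8, 51, 57, 67, 83, 96}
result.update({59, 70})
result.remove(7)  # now {3, 8, 51, 57, 59, 67, 70, 83, 96}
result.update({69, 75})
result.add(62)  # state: {3, 8, 51, 57, 59, 62, 67, 69, 70, 75, 83, 96}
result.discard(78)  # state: {3, 8, 51, 57, 59, 62, 67, 69, 70, 75, 83, 96}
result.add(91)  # {3, 8, 51, 57, 59, 62, 67, 69, 70, 75, 83, 91, 96}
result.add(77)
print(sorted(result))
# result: [3, 8, 51, 57, 59, 62, 67, 69, 70, 75, 77, 83, 91, 96]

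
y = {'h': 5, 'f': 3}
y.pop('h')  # 5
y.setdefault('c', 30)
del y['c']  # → {'f': 3}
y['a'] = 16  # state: {'f': 3, 'a': 16}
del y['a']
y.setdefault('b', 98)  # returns 98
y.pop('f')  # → 3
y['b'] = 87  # {'b': 87}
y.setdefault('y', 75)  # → 75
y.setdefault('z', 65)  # 65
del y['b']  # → {'y': 75, 'z': 65}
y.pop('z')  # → 65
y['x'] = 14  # {'y': 75, 'x': 14}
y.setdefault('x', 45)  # 14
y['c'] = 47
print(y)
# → {'y': 75, 'x': 14, 'c': 47}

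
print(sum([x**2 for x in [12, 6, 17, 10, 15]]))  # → 794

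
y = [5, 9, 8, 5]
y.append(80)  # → [5, 9, 8, 5, 80]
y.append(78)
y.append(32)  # [5, 9, 8, 5, 80, 78, 32]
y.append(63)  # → [5, 9, 8, 5, 80, 78, 32, 63]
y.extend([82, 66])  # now [5, 9, 8, 5, 80, 78, 32, 63, 82, 66]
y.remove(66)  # [5, 9, 8, 5, 80, 78, 32, 63, 82]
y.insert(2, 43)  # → [5, 9, 43, 8, 5, 80, 78, 32, 63, 82]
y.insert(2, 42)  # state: [5, 9, 42, 43, 8, 5, 80, 78, 32, 63, 82]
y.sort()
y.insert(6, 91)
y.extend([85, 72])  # [5, 5, 8, 9, 32, 42, 91, 43, 63, 78, 80, 82, 85, 72]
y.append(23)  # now [5, 5, 8, 9, 32, 42, 91, 43, 63, 78, 80, 82, 85, 72, 23]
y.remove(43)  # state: [5, 5, 8, 9, 32, 42, 91, 63, 78, 80, 82, 85, 72, 23]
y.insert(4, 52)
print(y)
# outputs [5, 5, 8, 9, 52, 32, 42, 91, 63, 78, 80, 82, 85, 72, 23]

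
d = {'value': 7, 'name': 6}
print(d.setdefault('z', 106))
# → 106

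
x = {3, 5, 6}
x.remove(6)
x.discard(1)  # {3, 5}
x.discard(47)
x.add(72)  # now {3, 5, 72}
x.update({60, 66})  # {3, 5, 60, 66, 72}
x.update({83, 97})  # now {3, 5, 60, 66, 72, 83, 97}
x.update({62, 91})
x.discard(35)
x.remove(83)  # {3, 5, 60, 62, 66, 72, 91, 97}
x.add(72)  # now {3, 5, 60, 62, 66, 72, 91, 97}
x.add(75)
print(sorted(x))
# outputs [3, 5, 60, 62, 66, 72, 75, 91, 97]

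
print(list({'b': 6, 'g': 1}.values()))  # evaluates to [6, 1]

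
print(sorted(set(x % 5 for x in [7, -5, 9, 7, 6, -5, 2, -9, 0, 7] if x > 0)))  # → [1, 2, 4]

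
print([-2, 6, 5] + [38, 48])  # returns [-2, 6, 5, 38, 48]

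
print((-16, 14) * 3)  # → (-16, 14, -16, 14, -16, 14)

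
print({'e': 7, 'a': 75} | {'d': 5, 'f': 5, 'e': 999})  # {'e': 999, 'a': 75, 'd': 5, 'f': 5}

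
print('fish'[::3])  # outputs fh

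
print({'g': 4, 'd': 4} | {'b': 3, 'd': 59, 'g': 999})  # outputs {'g': 999, 'd': 59, 'b': 3}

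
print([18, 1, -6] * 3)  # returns [18, 1, -6, 18, 1, -6, 18, 1, -6]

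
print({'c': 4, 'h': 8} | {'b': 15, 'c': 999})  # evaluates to {'c': 999, 'h': 8, 'b': 15}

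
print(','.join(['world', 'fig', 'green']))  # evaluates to world,fig,green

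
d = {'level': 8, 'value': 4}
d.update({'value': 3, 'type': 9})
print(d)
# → {'level': 8, 'value': 3, 'type': 9}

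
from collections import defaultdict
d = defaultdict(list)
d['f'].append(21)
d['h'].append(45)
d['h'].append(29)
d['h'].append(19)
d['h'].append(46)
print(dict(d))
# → {'f': [21], 'h': [45, 29, 19, 46]}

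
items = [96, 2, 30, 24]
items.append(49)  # [96, 2, 30, 24, 49]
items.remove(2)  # [96, 30, 24, 49]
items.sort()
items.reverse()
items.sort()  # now [24, 30, 49, 96]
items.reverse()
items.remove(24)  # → [96, 49, 30]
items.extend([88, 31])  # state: [96, 49, 30, 88, 31]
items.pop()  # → 31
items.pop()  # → 88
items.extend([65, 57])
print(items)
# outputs [96, 49, 30, 65, 57]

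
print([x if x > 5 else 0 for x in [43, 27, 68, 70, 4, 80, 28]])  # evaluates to [43, 27, 68, 70, 0, 80, 28]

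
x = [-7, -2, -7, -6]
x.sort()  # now [-7, -7, -6, -2]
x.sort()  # [-7, -7, -6, -2]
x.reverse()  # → [-2, -6, -7, -7]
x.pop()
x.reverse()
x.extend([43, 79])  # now [-7, -6, -2, 43, 79]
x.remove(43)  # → [-7, -6, -2, 79]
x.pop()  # 79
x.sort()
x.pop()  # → -2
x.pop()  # -6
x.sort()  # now [-7]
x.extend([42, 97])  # [-7, 42, 97]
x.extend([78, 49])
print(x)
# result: [-7, 42, 97, 78, 49]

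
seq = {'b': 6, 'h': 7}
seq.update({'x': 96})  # {'b': 6, 'h': 7, 'x': 96}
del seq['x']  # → {'b': 6, 'h': 7}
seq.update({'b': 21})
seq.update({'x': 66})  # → {'b': 21, 'h': 7, 'x': 66}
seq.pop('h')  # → 7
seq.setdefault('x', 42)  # 66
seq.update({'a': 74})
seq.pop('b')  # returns 21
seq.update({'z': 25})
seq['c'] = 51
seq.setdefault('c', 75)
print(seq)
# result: {'x': 66, 'a': 74, 'z': 25, 'c': 51}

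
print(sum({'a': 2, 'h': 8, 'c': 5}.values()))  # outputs 15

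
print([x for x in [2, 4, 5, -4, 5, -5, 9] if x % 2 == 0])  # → [2, 4, -4]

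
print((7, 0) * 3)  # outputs (7, 0, 7, 0, 7, 0)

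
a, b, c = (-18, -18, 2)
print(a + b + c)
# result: -34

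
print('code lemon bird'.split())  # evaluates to ['code', 'lemon', 'bird']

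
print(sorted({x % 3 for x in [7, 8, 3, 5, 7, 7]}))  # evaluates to [0, 1, 2]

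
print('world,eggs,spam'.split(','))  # ['world', 'eggs', 'spam']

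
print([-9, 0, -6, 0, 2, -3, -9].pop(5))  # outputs -3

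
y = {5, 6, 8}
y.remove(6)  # {5, 8}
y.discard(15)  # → {5, 8}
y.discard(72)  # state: {5, 8}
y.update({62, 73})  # {5, 8, 62, 73}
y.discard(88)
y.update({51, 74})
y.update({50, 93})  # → {5, 8, 50, 51, 62, 73, 74, 93}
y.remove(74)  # {5, 8, 50, 51, 62, 73, 93}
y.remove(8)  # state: {5, 50, 51, 62, 73, 93}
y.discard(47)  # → {5, 50, 51, 62, 73, 93}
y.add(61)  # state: {5, 50, 51, 61, 62, 73, 93}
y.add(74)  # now {5, 50, 51, 61, 62, 73, 74, 93}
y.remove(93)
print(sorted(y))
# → [5, 50, 51, 61, 62, 73, 74]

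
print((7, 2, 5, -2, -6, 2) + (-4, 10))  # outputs (7, 2, 5, -2, -6, 2, -4, 10)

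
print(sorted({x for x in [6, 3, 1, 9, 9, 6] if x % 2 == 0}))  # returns [6]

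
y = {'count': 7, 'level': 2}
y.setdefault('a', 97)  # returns 97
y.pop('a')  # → 97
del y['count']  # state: {'level': 2}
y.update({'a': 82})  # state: {'level': 2, 'a': 82}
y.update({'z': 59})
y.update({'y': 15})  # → {'level': 2, 'a': 82, 'z': 59, 'y': 15}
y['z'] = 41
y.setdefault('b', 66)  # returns 66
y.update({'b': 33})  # {'level': 2, 'a': 82, 'z': 41, 'y': 15, 'b': 33}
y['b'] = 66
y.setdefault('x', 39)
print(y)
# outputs {'level': 2, 'a': 82, 'z': 41, 'y': 15, 'b': 66, 'x': 39}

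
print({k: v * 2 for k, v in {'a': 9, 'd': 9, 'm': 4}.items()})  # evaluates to {'a': 18, 'd': 18, 'm': 8}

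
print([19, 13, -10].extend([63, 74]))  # None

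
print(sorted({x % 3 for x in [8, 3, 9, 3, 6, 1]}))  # [0, 1, 2]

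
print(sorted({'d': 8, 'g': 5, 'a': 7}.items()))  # [('a', 7), ('d', 8), ('g', 5)]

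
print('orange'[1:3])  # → ra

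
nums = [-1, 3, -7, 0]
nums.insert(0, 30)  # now [30, -1, 3, -7, 0]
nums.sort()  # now [-7, -1, 0, 3, 30]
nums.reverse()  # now [30, 3, 0, -1, -7]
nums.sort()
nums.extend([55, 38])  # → [-7, -1, 0, 3, 30, 55, 38]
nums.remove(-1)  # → [-7, 0, 3, 30, 55, 38]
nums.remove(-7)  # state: [0, 3, 30, 55, 38]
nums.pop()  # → 38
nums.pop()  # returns 55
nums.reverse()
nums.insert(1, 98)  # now [30, 98, 3, 0]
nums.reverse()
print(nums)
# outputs [0, 3, 98, 30]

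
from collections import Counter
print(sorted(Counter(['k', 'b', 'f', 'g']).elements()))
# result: ['b', 'f', 'g', 'k']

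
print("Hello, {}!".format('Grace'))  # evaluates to Hello, Grace!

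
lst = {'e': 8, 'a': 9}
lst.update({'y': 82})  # {'e': 8, 'a': 9, 'y': 82}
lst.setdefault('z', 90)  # 90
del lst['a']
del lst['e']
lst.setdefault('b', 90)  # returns 90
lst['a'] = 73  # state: {'y': 82, 'z': 90, 'b': 90, 'a': 73}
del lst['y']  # {'z': 90, 'b': 90, 'a': 73}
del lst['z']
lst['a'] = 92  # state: {'b': 90, 'a': 92}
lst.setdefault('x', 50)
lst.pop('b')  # 90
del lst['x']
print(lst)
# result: {'a': 92}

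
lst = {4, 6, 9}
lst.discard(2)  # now {4, 6, 9}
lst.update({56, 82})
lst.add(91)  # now {4, 6, 9, 56, 82, 91}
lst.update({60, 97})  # {4, 6, 9, 56, 60, 82, 91, 97}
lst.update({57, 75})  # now {4, 6, 9, 56, 57, 60, 75, 82, 91, 97}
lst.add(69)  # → {4, 6, 9, 56, 57, 60, 69, 75, 82, 91, 97}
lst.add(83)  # {4, 6, 9, 56, 57, 60, 69, 75, 82, 83, 91, 97}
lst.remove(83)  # {4, 6, 9, 56, 57, 60, 69, 75, 82, 91, 97}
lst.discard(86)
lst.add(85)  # {4, 6, 9, 56, 57, 60, 69, 75, 82, 85, 91, 97}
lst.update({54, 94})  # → {4, 6, 9, 54, 56, 57, 60, 69, 75, 82, 85, 91, 94, 97}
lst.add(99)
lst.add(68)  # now {4, 6, 9, 54, 56, 57, 60, 68, 69, 75, 82, 85, 91, 94, 97, 99}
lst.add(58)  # {4, 6, 9, 54, 56, 57, 58, 60, 68, 69, 75, 82, 85, 91, 94, 97, 99}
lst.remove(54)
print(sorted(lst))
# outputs [4, 6, 9, 56, 57, 58, 60, 68, 69, 75, 82, 85, 91, 94, 97, 99]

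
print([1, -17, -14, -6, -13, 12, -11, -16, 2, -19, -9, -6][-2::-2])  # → [-9, 2, -11, -13, -14, 1]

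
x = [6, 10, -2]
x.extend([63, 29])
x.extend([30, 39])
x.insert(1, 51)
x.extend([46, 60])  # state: [6, 51, 10, -2, 63, 29, 30, 39, 46, 60]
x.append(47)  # [6, 51, 10, -2, 63, 29, 30, 39, 46, 60, 47]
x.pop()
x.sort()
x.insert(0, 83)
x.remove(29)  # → [83, -2, 6, 10, 30, 39, 46, 51, 60, 63]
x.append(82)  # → [83, -2, 6, 10, 30, 39, 46, 51, 60, 63, 82]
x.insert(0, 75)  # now [75, 83, -2, 6, 10, 30, 39, 46, 51, 60, 63, 82]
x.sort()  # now [-2, 6, 10, 30, 39, 46, 51, 60, 63, 75, 82, 83]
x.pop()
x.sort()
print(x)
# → [-2, 6, 10, 30, 39, 46, 51, 60, 63, 75, 82]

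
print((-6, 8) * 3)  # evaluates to (-6, 8, -6, 8, -6, 8)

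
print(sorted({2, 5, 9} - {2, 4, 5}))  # [9]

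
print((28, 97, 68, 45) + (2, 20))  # (28, 97, 68, 45, 2, 20)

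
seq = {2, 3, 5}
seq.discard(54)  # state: {2, 3, 5}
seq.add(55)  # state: {2, 3, 5, 55}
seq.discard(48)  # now {2, 3, 5, 55}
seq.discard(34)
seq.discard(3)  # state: {2, 5, 55}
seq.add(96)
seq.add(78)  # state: {2, 5, 55, 78, 96}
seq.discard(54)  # {2, 5, 55, 78, 96}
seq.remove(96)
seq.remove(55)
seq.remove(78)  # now {2, 5}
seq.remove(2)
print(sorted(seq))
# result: [5]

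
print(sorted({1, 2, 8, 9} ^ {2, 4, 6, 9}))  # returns [1, 4, 6, 8]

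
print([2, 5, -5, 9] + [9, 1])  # [2, 5, -5, 9, 9, 1]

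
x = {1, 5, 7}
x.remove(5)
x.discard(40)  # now {1, 7}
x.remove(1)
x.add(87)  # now {7, 87}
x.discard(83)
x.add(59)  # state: {7, 59, 87}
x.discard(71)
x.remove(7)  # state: {59, 87}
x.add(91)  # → {59, 87, 91}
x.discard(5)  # {59, 87, 91}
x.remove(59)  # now {87, 91}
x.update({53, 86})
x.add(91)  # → {53, 86, 87, 91}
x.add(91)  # {53, 86, 87, 91}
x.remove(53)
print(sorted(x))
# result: [86, 87, 91]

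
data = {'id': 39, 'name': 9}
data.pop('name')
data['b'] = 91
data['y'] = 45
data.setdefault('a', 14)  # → 14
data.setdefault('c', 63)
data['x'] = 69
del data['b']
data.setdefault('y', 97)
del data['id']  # {'y': 45, 'a': 14, 'c': 63, 'x': 69}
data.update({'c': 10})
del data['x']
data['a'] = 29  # {'y': 45, 'a': 29, 'c': 10}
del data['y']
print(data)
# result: {'a': 29, 'c': 10}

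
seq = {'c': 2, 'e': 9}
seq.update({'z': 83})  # {'c': 2, 'e': 9, 'z': 83}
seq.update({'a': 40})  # {'c': 2, 'e': 9, 'z': 83, 'a': 40}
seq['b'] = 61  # {'c': 2, 'e': 9, 'z': 83, 'a': 40, 'b': 61}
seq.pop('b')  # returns 61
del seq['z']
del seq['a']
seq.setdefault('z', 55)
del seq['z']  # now {'c': 2, 'e': 9}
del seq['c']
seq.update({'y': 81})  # {'e': 9, 'y': 81}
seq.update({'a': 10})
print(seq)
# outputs {'e': 9, 'y': 81, 'a': 10}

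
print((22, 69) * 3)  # (22, 69, 22, 69, 22, 69)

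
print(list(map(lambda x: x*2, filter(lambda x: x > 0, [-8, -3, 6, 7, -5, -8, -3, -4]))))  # [12, 14]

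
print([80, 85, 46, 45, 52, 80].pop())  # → 80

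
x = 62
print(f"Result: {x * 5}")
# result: Result: 310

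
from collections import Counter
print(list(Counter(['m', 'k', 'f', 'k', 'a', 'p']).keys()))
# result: ['m', 'k', 'f', 'a', 'p']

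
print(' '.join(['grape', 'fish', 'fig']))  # grape fish fig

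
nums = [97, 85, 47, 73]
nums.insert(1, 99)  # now [97, 99, 85, 47, 73]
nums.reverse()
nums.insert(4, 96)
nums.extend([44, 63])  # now [73, 47, 85, 99, 96, 97, 44, 63]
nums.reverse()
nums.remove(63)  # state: [44, 97, 96, 99, 85, 47, 73]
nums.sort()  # [44, 47, 73, 85, 96, 97, 99]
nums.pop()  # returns 99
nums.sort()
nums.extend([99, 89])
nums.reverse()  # [89, 99, 97, 96, 85, 73, 47, 44]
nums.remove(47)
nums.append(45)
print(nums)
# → [89, 99, 97, 96, 85, 73, 44, 45]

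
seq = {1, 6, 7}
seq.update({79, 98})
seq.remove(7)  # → {1, 6, 79, 98}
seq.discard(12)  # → {1, 6, 79, 98}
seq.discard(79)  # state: {1, 6, 98}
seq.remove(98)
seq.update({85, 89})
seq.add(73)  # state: {1, 6, 73, 85, 89}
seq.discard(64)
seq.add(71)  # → {1, 6, 71, 73, 85, 89}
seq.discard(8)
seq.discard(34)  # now {1, 6, 71, 73, 85, 89}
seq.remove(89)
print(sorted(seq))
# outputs [1, 6, 71, 73, 85]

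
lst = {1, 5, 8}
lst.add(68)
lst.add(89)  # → {1, 5, 8, 68, 89}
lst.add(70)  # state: {1, 5, 8, 68, 70, 89}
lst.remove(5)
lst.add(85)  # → {1, 8, 68, 70, 85, 89}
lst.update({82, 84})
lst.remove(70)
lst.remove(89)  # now {1, 8, 68, 82, 84, 85}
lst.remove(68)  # {1, 8, 82, 84, 85}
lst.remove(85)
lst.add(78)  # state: {1, 8, 78, 82, 84}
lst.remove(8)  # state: {1, 78, 82, 84}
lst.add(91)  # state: {1, 78, 82, 84, 91}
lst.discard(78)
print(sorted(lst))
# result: [1, 82, 84, 91]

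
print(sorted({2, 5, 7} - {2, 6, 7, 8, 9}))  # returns [5]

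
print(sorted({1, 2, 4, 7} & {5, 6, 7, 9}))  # [7]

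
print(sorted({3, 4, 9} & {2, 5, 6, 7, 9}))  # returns [9]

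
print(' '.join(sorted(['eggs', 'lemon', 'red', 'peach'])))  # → eggs lemon peach red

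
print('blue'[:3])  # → blu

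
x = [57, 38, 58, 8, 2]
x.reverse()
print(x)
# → [2, 8, 58, 38, 57]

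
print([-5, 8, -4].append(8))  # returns None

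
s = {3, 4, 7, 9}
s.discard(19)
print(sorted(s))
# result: [3, 4, 7, 9]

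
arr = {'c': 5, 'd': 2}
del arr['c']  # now {'d': 2}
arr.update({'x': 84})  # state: {'d': 2, 'x': 84}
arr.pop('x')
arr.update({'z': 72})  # {'d': 2, 'z': 72}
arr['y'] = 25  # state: {'d': 2, 'z': 72, 'y': 25}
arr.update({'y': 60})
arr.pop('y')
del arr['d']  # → {'z': 72}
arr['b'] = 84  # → {'z': 72, 'b': 84}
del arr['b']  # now {'z': 72}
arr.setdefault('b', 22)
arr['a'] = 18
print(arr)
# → {'z': 72, 'b': 22, 'a': 18}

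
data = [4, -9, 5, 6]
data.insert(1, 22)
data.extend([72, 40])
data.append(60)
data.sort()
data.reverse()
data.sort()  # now [-9, 4, 5, 6, 22, 40, 60, 72]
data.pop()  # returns 72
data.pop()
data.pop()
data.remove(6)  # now [-9, 4, 5, 22]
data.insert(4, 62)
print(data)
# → [-9, 4, 5, 22, 62]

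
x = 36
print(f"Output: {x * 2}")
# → Output: 72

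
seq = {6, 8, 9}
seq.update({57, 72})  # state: {6, 8, 9, 57, 72}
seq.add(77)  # {6, 8, 9, 57, 72, 77}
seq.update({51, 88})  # {6, 8, 9, 51, 57, 72, 77, 88}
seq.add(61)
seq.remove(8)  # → {6, 9, 51, 57, 61, 72, 77, 88}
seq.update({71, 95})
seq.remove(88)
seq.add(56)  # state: {6, 9, 51, 56, 57, 61, 71, 72, 77, 95}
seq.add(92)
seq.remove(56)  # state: {6, 9, 51, 57, 61, 71, 72, 77, 92, 95}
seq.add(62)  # {6, 9, 51, 57, 61, 62, 71, 72, 77, 92, 95}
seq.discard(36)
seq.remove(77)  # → {6, 9, 51, 57, 61, 62, 71, 72, 92, 95}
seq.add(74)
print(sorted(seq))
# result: [6, 9, 51, 57, 61, 62, 71, 72, 74, 92, 95]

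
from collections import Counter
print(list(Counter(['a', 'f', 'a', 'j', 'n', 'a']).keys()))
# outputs ['a', 'f', 'j', 'n']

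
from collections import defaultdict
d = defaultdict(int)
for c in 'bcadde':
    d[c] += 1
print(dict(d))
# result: {'b': 1, 'c': 1, 'a': 1, 'd': 2, 'e': 1}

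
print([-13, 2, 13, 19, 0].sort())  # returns None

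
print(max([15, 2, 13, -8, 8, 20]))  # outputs 20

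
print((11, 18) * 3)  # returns (11, 18, 11, 18, 11, 18)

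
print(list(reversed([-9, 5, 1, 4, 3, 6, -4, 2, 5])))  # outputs [5, 2, -4, 6, 3, 4, 1, 5, -9]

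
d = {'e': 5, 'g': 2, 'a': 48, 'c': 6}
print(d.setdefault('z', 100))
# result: 100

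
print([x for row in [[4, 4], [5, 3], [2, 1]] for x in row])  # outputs [4, 4, 5, 3, 2, 1]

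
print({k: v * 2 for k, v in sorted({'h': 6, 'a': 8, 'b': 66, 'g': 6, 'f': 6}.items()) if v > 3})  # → {'a': 16, 'b': 132, 'f': 12, 'g': 12, 'h': 12}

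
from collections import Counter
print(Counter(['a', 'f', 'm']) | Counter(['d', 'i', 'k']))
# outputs Counter({'a': 1, 'f': 1, 'm': 1, 'd': 1, 'i': 1, 'k': 1})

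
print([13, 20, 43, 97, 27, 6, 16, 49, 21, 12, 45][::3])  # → [13, 97, 16, 12]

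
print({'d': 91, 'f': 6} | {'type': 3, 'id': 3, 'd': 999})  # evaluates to {'d': 999, 'f': 6, 'type': 3, 'id': 3}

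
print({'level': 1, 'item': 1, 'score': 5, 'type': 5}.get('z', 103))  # 103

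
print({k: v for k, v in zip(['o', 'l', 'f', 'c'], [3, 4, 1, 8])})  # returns {'o': 3, 'l': 4, 'f': 1, 'c': 8}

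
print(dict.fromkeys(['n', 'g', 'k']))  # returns {'n': None, 'g': None, 'k': None}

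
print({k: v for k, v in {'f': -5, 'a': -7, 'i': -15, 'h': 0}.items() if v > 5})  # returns {}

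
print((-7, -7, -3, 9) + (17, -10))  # (-7, -7, -3, 9, 17, -10)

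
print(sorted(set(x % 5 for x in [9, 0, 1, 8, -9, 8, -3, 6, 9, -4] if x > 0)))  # [1, 3, 4]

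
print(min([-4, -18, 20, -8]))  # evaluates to -18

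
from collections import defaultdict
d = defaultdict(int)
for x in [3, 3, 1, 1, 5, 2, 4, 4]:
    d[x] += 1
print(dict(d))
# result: {3: 2, 1: 2, 5: 1, 2: 1, 4: 2}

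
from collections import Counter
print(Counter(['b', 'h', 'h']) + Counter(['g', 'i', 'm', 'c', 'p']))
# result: Counter({'h': 2, 'b': 1, 'g': 1, 'i': 1, 'm': 1, 'c': 1, 'p': 1})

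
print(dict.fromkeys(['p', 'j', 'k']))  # {'p': None, 'j': None, 'k': None}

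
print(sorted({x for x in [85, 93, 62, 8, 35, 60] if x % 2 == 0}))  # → [8, 60, 62]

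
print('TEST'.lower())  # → test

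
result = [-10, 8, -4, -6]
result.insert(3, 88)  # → [-10, 8, -4, 88, -6]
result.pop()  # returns -6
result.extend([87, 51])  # [-10, 8, -4, 88, 87, 51]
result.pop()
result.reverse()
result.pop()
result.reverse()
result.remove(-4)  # [8, 88, 87]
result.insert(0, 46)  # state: [46, 8, 88, 87]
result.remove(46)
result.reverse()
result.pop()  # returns 8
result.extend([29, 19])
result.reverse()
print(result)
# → [19, 29, 88, 87]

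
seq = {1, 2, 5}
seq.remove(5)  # {1, 2}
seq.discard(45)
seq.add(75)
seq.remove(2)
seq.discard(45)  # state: {1, 75}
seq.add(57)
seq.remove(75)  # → {1, 57}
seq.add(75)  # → {1, 57, 75}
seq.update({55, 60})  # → {1, 55, 57, 60, 75}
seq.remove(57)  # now {1, 55, 60, 75}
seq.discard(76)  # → {1, 55, 60, 75}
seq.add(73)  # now {1, 55, 60, 73, 75}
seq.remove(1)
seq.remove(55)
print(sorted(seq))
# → [60, 73, 75]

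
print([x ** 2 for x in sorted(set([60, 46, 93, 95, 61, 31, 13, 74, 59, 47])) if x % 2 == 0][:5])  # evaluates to [2116, 3600, 5476]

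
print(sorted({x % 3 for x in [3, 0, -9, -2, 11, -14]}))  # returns [0, 1, 2]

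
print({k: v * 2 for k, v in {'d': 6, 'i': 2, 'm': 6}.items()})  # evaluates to {'d': 12, 'i': 4, 'm': 12}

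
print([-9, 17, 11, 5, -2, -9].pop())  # -9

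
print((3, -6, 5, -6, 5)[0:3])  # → (3, -6, 5)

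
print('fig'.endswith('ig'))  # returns True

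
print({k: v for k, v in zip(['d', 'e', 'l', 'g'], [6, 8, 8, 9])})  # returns {'d': 6, 'e': 8, 'l': 8, 'g': 9}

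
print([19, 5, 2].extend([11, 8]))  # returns None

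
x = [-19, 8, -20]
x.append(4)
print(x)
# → [-19, 8, -20, 4]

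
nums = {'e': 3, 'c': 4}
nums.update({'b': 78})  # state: {'e': 3, 'c': 4, 'b': 78}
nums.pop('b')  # 78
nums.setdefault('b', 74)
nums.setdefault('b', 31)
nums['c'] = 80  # {'e': 3, 'c': 80, 'b': 74}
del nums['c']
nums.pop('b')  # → 74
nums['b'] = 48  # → {'e': 3, 'b': 48}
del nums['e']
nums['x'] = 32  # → {'b': 48, 'x': 32}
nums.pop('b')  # 48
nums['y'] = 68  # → {'x': 32, 'y': 68}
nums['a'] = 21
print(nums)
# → {'x': 32, 'y': 68, 'a': 21}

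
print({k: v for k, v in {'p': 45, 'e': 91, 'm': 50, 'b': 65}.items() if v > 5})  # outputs {'p': 45, 'e': 91, 'm': 50, 'b': 65}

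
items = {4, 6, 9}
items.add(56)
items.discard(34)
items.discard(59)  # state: {4, 6, 9, 56}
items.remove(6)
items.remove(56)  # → {4, 9}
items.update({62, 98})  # {4, 9, 62, 98}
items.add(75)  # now {4, 9, 62, 75, 98}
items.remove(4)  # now {9, 62, 75, 98}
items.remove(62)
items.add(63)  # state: {9, 63, 75, 98}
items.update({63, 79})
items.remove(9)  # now {63, 75, 79, 98}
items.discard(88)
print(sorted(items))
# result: [63, 75, 79, 98]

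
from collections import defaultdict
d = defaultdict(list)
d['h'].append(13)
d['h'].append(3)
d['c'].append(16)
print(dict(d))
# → {'h': [13, 3], 'c': [16]}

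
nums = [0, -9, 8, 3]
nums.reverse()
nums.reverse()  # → [0, -9, 8, 3]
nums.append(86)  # [0, -9, 8, 3, 86]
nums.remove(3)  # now [0, -9, 8, 86]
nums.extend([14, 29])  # [0, -9, 8, 86, 14, 29]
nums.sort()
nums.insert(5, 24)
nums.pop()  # 86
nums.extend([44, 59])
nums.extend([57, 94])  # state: [-9, 0, 8, 14, 29, 24, 44, 59, 57, 94]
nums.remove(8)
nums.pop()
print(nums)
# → [-9, 0, 14, 29, 24, 44, 59, 57]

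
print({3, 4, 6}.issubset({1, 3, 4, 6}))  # True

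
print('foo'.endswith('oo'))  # True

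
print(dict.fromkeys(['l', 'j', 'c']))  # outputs {'l': None, 'j': None, 'c': None}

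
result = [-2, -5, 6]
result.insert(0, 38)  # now [38, -2, -5, 6]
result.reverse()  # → [6, -5, -2, 38]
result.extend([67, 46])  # [6, -5, -2, 38, 67, 46]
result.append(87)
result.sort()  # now [-5, -2, 6, 38, 46, 67, 87]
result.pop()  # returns 87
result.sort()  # [-5, -2, 6, 38, 46, 67]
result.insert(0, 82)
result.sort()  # [-5, -2, 6, 38, 46, 67, 82]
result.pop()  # 82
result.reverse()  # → [67, 46, 38, 6, -2, -5]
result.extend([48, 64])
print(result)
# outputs [67, 46, 38, 6, -2, -5, 48, 64]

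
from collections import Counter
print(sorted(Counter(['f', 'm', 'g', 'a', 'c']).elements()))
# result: ['a', 'c', 'f', 'g', 'm']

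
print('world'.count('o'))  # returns 1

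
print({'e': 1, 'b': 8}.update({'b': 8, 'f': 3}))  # None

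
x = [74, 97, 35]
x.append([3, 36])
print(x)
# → [74, 97, 35, [3, 36]]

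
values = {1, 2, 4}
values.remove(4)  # {1, 2}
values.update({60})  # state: {1, 2, 60}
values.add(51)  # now {1, 2, 51, 60}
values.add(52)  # {1, 2, 51, 52, 60}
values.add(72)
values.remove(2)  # {1, 51, 52, 60, 72}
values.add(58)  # {1, 51, 52, 58, 60, 72}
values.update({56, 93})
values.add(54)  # {1, 51, 52, 54, 56, 58, 60, 72, 93}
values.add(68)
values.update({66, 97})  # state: {1, 51, 52, 54, 56, 58, 60, 66, 68, 72, 93, 97}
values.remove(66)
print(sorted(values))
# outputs [1, 51, 52, 54, 56, 58, 60, 68, 72, 93, 97]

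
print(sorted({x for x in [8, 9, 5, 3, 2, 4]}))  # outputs [2, 3, 4, 5, 8, 9]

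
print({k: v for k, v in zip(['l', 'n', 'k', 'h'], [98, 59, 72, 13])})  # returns {'l': 98, 'n': 59, 'k': 72, 'h': 13}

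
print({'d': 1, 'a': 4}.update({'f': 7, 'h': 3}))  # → None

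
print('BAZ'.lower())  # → baz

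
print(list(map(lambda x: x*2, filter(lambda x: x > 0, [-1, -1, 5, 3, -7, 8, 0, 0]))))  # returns [10, 6, 16]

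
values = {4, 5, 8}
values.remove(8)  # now {4, 5}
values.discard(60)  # {4, 5}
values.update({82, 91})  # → {4, 5, 82, 91}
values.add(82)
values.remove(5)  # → {4, 82, 91}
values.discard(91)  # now {4, 82}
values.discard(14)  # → {4, 82}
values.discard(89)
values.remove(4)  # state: {82}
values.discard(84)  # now {82}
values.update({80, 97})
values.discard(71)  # {80, 82, 97}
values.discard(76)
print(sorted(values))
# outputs [80, 82, 97]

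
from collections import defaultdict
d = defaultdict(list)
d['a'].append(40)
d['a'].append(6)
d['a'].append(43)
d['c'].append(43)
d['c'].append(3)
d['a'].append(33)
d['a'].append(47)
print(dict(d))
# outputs {'a': [40, 6, 43, 33, 47], 'c': [43, 3]}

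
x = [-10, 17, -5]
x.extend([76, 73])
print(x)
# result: [-10, 17, -5, 76, 73]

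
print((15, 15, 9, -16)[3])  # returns -16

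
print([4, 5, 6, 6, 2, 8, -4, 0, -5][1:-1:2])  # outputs [5, 6, 8, 0]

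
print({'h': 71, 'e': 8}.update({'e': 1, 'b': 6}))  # None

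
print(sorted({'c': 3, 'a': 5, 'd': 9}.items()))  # [('a', 5), ('c', 3), ('d', 9)]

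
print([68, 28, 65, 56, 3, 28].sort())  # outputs None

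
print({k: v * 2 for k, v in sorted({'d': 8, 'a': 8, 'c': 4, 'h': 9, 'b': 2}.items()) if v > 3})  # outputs {'a': 16, 'c': 8, 'd': 16, 'h': 18}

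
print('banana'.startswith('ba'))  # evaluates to True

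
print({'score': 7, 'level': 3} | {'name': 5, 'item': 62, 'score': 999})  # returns {'score': 999, 'level': 3, 'name': 5, 'item': 62}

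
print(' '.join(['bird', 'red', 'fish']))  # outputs bird red fish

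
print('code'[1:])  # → ode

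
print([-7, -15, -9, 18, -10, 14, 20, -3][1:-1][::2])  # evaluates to [-15, 18, 14]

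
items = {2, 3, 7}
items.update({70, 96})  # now {2, 3, 7, 70, 96}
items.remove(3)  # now {2, 7, 70, 96}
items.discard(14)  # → {2, 7, 70, 96}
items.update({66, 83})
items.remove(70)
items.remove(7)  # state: {2, 66, 83, 96}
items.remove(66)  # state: {2, 83, 96}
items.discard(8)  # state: {2, 83, 96}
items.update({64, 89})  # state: {2, 64, 83, 89, 96}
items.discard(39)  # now {2, 64, 83, 89, 96}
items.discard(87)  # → {2, 64, 83, 89, 96}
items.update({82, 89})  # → {2, 64, 82, 83, 89, 96}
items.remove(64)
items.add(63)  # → {2, 63, 82, 83, 89, 96}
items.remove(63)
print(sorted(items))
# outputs [2, 82, 83, 89, 96]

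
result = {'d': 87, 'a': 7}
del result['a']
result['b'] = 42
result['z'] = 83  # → {'d': 87, 'b': 42, 'z': 83}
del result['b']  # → {'d': 87, 'z': 83}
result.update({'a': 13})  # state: {'d': 87, 'z': 83, 'a': 13}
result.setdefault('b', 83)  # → 83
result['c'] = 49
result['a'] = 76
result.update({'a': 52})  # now {'d': 87, 'z': 83, 'a': 52, 'b': 83, 'c': 49}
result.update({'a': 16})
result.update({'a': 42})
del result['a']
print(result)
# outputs {'d': 87, 'z': 83, 'b': 83, 'c': 49}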